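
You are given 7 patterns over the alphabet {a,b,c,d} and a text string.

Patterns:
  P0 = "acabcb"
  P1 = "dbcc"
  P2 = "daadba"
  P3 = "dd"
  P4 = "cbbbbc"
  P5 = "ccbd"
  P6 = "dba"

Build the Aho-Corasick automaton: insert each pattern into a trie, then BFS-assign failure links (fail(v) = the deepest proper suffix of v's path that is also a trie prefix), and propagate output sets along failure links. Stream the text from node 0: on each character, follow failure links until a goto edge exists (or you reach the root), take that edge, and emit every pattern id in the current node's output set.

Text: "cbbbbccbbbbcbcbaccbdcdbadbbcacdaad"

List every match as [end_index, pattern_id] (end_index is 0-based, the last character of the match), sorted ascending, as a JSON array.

Build automaton:
Trie nodes:
  n0 'ε': a→1 c→17 d→7
  n1 'a': c→2
  n2 'ac': a→3
  n3 'aca': b→4
  n4 'acab': c→5
  n5 'acabc': b→6
  n6 'acabcb': ·  ←P0
  n7 'd': a→11 b→8 d→16
  n8 'db': a→26 c→9
  n9 'dbc': c→10
  n10 'dbcc': ·  ←P1
  n11 'da': a→12
  n12 'daa': d→13
  n13 'daad': b→14
  n14 'daadb': a→15
  n15 'daadba': ·  ←P2
  n16 'dd': ·  ←P3
  n17 'c': b→18 c→23
  n18 'cb': b→19
  n19 'cbb': b→20
  n20 'cbbb': b→21
  n21 'cbbbb': c→22
  n22 'cbbbbc': ·  ←P4
  n23 'cc': b→24
  n24 'ccb': d→25
  n25 'ccbd': ·  ←P5
  n26 'dba': ·  ←P6

Failure links (BFS by depth):
  n1('a'): parent n0 fail=0; on 'a' 0 → fail=0;  out ∅∪∅=∅
  n7('d'): parent n0 fail=0; on 'd' 0 → fail=0;  out ∅∪∅=∅
  n17('c'): parent n0 fail=0; on 'c' 0 → fail=0;  out ∅∪∅=∅
  n2('ac'): parent n1 fail=0; on 'c' 0 → fail=17;  out ∅∪∅=∅
  n8('db'): parent n7 fail=0; on 'b' 0 → fail=0;  out ∅∪∅=∅
  n11('da'): parent n7 fail=0; on 'a' 0 → fail=1;  out ∅∪∅=∅
  n16('dd'): parent n7 fail=0; on 'd' 0 → fail=7;  out {3}∪∅={3}
  n18('cb'): parent n17 fail=0; on 'b' 0 → fail=0;  out ∅∪∅=∅
  n23('cc'): parent n17 fail=0; on 'c' 0 → fail=17;  out ∅∪∅=∅
  n3('aca'): parent n2 fail=17; on 'a' 17→0 → fail=1;  out ∅∪∅=∅
  n9('dbc'): parent n8 fail=0; on 'c' 0 → fail=17;  out ∅∪∅=∅
  n12('daa'): parent n11 fail=1; on 'a' 1→0 → fail=1;  out ∅∪∅=∅
  n19('cbb'): parent n18 fail=0; on 'b' 0 → fail=0;  out ∅∪∅=∅
  n24('ccb'): parent n23 fail=17; on 'b' 17 → fail=18;  out ∅∪∅=∅
  n26('dba'): parent n8 fail=0; on 'a' 0 → fail=1;  out {6}∪∅={6}
  n4('acab'): parent n3 fail=1; on 'b' 1→0 → fail=0;  out ∅∪∅=∅
  n10('dbcc'): parent n9 fail=17; on 'c' 17 → fail=23;  out {1}∪∅={1}
  n13('daad'): parent n12 fail=1; on 'd' 1→0 → fail=7;  out ∅∪∅=∅
  n20('cbbb'): parent n19 fail=0; on 'b' 0 → fail=0;  out ∅∪∅=∅
  n25('ccbd'): parent n24 fail=18; on 'd' 18→0 → fail=7;  out {5}∪∅={5}
  n5('acabc'): parent n4 fail=0; on 'c' 0 → fail=17;  out ∅∪∅=∅
  n14('daadb'): parent n13 fail=7; on 'b' 7 → fail=8;  out ∅∪∅=∅
  n21('cbbbb'): parent n20 fail=0; on 'b' 0 → fail=0;  out ∅∪∅=∅
  n6('acabcb'): parent n5 fail=17; on 'b' 17 → fail=18;  out {0}∪∅={0}
  n15('daadba'): parent n14 fail=8; on 'a' 8 → fail=26;  out {2}∪{6}={2,6}
  n22('cbbbbc'): parent n21 fail=0; on 'c' 0 → fail=17;  out {4}∪∅={4}

Text stream:
[0] read 'c'  n0⇒n17
[1] read 'b'  n17⇒n18
[2] read 'b'  n18⇒n19
[3] read 'b'  n19⇒n20
[4] read 'b'  n20⇒n21
[5] read 'c'  n21⇒n22  emit P4@[0:5]
[6] read 'c'  n22⇒n23 ·f
[7] read 'b'  n23⇒n24
[8] read 'b'  n24⇒n19 ·f
[9] read 'b'  n19⇒n20
[10] read 'b'  n20⇒n21
[11] read 'c'  n21⇒n22  emit P4@[6:11]
[12] read 'b'  n22⇒n18 ·f
[13] read 'c'  n18⇒n17 ·f
[14] read 'b'  n17⇒n18
[15] read 'a'  n18⇒n1 ·f
[16] read 'c'  n1⇒n2
[17] read 'c'  n2⇒n23 ·f
[18] read 'b'  n23⇒n24
[19] read 'd'  n24⇒n25  emit P5@[16:19]
[20] read 'c'  n25⇒n17 ·f
[21] read 'd'  n17⇒n7 ·f
[22] read 'b'  n7⇒n8
[23] read 'a'  n8⇒n26  emit P6@[21:23]
[24] read 'd'  n26⇒n7 ·f
[25] read 'b'  n7⇒n8
[26] read 'b'  n8⇒n0 ·f
[27] read 'c'  n0⇒n17
[28] read 'a'  n17⇒n1 ·f
[29] read 'c'  n1⇒n2
[30] read 'd'  n2⇒n7 ·f
[31] read 'a'  n7⇒n11
[32] read 'a'  n11⇒n12
[33] read 'd'  n12⇒n13

Matches: [[5,4],[11,4],[19,5],[23,6]]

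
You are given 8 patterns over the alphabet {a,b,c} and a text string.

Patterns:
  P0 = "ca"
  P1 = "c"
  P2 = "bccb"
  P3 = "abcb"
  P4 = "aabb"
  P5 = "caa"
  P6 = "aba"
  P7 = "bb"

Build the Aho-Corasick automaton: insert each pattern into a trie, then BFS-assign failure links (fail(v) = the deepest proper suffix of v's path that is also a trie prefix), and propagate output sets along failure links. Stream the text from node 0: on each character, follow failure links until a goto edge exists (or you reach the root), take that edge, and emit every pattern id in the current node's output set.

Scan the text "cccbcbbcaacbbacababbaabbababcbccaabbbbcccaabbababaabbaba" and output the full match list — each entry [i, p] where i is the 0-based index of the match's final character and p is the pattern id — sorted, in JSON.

Construct AC machine:
Trie (insert patterns):
  0='ε' goto a→7 b→3 c→1
  1='c' goto a→2  [P1 ends]
  2='ca' goto a→14  [P0 ends]
  3='b' goto b→16 c→4
  4='bc' goto c→5
  5='bcc' goto b→6
  6='bccb' goto ·  [P2 ends]
  7='a' goto a→11 b→8
  8='ab' goto a→15 c→9
  9='abc' goto b→10
  10='abcb' goto ·  [P3 ends]
  11='aa' goto b→12
  12='aab' goto b→13
  13='aabb' goto ·  [P4 ends]
  14='caa' goto ·  [P5 ends]
  15='aba' goto ·  [P6 ends]
  16='bb' goto ·  [P7 ends]

Failure links (BFS by depth):
  n1('c'): parent n0 fail=0; on 'c' 0 → fail=0;  out {1}∪∅={1}
  n3('b'): parent n0 fail=0; on 'b' 0 → fail=0;  out ∅∪∅=∅
  n7('a'): parent n0 fail=0; on 'a' 0 → fail=0;  out ∅∪∅=∅
  n2('ca'): parent n1 fail=0; on 'a' 0 → fail=7;  out {0}∪∅={0}
  n4('bc'): parent n3 fail=0; on 'c' 0 → fail=1;  out ∅∪{1}={1}
  n8('ab'): parent n7 fail=0; on 'b' 0 → fail=3;  out ∅∪∅=∅
  n11('aa'): parent n7 fail=0; on 'a' 0 → fail=7;  out ∅∪∅=∅
  n16('bb'): parent n3 fail=0; on 'b' 0 → fail=3;  out {7}∪∅={7}
  n5('bcc'): parent n4 fail=1; on 'c' 1→0 → fail=1;  out ∅∪{1}={1}
  n9('abc'): parent n8 fail=3; on 'c' 3 → fail=4;  out ∅∪{1}={1}
  n12('aab'): parent n11 fail=7; on 'b' 7 → fail=8;  out ∅∪∅=∅
  n14('caa'): parent n2 fail=7; on 'a' 7 → fail=11;  out {5}∪∅={5}
  n15('aba'): parent n8 fail=3; on 'a' 3→0 → fail=7;  out {6}∪∅={6}
  n6('bccb'): parent n5 fail=1; on 'b' 1→0 → fail=3;  out {2}∪∅={2}
  n10('abcb'): parent n9 fail=4; on 'b' 4→1→0 → fail=3;  out {3}∪∅={3}
  n13('aabb'): parent n12 fail=8; on 'b' 8→3 → fail=16;  out {4}∪{7}={4,7}

Run:
i=0 'c': node 0→1  emit P1@[0:0]
i=1 'c': node 1→1 (via fail)  emit P1@[1:1]
i=2 'c': node 1→1 (via fail)  emit P1@[2:2]
i=3 'b': node 1→3 (via fail)
i=4 'c': node 3→4  emit P1@[4:4]
i=5 'b': node 4→3 (via fail)
i=6 'b': node 3→16  emit P7@[5:6]
i=7 'c': node 16→4 (via fail)  emit P1@[7:7]
i=8 'a': node 4→2 (via fail)  emit P0@[7:8]
i=9 'a': node 2→14  emit P5@[7:9]
i=10 'c': node 14→1 (via fail)  emit P1@[10:10]
i=11 'b': node 1→3 (via fail)
i=12 'b': node 3→16  emit P7@[11:12]
i=13 'a': node 16→7 (via fail)
i=14 'c': node 7→1 (via fail)  emit P1@[14:14]
i=15 'a': node 1→2  emit P0@[14:15]
i=16 'b': node 2→8 (via fail)
i=17 'a': node 8→15  emit P6@[15:17]
i=18 'b': node 15→8 (via fail)
i=19 'b': node 8→16 (via fail)  emit P7@[18:19]
i=20 'a': node 16→7 (via fail)
i=21 'a': node 7→11
i=22 'b': node 11→12
i=23 'b': node 12→13  emit P4@[20:23],P7@[22:23]
i=24 'a': node 13→7 (via fail)
i=25 'b': node 7→8
i=26 'a': node 8→15  emit P6@[24:26]
i=27 'b': node 15→8 (via fail)
i=28 'c': node 8→9  emit P1@[28:28]
i=29 'b': node 9→10  emit P3@[26:29]
i=30 'c': node 10→4 (via fail)  emit P1@[30:30]
i=31 'c': node 4→5  emit P1@[31:31]
i=32 'a': node 5→2 (via fail)  emit P0@[31:32]
i=33 'a': node 2→14  emit P5@[31:33]
i=34 'b': node 14→12 (via fail)
i=35 'b': node 12→13  emit P4@[32:35],P7@[34:35]
i=36 'b': node 13→16 (via fail)  emit P7@[35:36]
i=37 'b': node 16→16 (via fail)  emit P7@[36:37]
i=38 'c': node 16→4 (via fail)  emit P1@[38:38]
i=39 'c': node 4→5  emit P1@[39:39]
i=40 'c': node 5→1 (via fail)  emit P1@[40:40]
i=41 'a': node 1→2  emit P0@[40:41]
i=42 'a': node 2→14  emit P5@[40:42]
i=43 'b': node 14→12 (via fail)
i=44 'b': node 12→13  emit P4@[41:44],P7@[43:44]
i=45 'a': node 13→7 (via fail)
i=46 'b': node 7→8
i=47 'a': node 8→15  emit P6@[45:47]
i=48 'b': node 15→8 (via fail)
i=49 'a': node 8→15  emit P6@[47:49]
i=50 'a': node 15→11 (via fail)
i=51 'b': node 11→12
i=52 'b': node 12→13  emit P4@[49:52],P7@[51:52]
i=53 'a': node 13→7 (via fail)
i=54 'b': node 7→8
i=55 'a': node 8→15  emit P6@[53:55]

All matches (sorted): [[0,1],[1,1],[2,1],[4,1],[6,7],[7,1],[8,0],[9,5],[10,1],[12,7],[14,1],[15,0],[17,6],[19,7],[23,4],[23,7],[26,6],[28,1],[29,3],[30,1],[31,1],[32,0],[33,5],[35,4],[35,7],[36,7],[37,7],[38,1],[39,1],[40,1],[41,0],[42,5],[44,4],[44,7],[47,6],[49,6],[52,4],[52,7],[55,6]]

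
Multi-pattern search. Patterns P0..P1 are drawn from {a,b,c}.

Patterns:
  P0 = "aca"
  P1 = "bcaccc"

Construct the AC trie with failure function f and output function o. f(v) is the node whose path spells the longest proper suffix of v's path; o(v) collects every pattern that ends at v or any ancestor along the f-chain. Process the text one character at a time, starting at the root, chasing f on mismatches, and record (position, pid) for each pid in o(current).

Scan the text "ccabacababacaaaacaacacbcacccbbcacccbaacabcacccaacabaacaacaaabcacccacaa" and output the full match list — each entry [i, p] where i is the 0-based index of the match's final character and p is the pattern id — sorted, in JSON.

Build:
Trie (insert patterns):
  0='ε' goto a→1 b→4
  1='a' goto c→2
  2='ac' goto a→3
  3='aca' goto ·  ←P0
  4='b' goto c→5
  5='bc' goto a→6
  6='bca' goto c→7
  7='bcac' goto c→8
  8='bcacc' goto c→9
  9='bcaccc' goto ·  ←P1

Failure links (BFS by depth):
  n1('a'): parent n0 fail=0; on 'a' 0 → fail=0;  out ∅∪∅=∅
  n4('b'): parent n0 fail=0; on 'b' 0 → fail=0;  out ∅∪∅=∅
  n2('ac'): parent n1 fail=0; on 'c' 0 → fail=0;  out ∅∪∅=∅
  n5('bc'): parent n4 fail=0; on 'c' 0 → fail=0;  out ∅∪∅=∅
  n3('aca'): parent n2 fail=0; on 'a' 0 → fail=1;  out {0}∪∅={0}
  n6('bca'): parent n5 fail=0; on 'a' 0 → fail=1;  out ∅∪∅=∅
  n7('bcac'): parent n6 fail=1; on 'c' 1 → fail=2;  out ∅∪∅=∅
  n8('bcacc'): parent n7 fail=2; on 'c' 2→0 → fail=0;  out ∅∪∅=∅
  n9('bcaccc'): parent n8 fail=0; on 'c' 0 → fail=0;  out {1}∪∅={1}

Text stream:
pos 0 'c': at 0
pos 1 'c': at 0
pos 2 'a': at 1
pos 3 'b': at 4 ·f
pos 4 'a': at 1 ·f
pos 5 'c': at 2
pos 6 'a': at 3  → match P0@[4:6]
pos 7 'b': at 4 ·f
pos 8 'a': at 1 ·f
pos 9 'b': at 4 ·f
pos 10 'a': at 1 ·f
pos 11 'c': at 2
pos 12 'a': at 3  → match P0@[10:12]
pos 13 'a': at 1 ·f
pos 14 'a': at 1 ·f
pos 15 'a': at 1 ·f
pos 16 'c': at 2
pos 17 'a': at 3  → match P0@[15:17]
pos 18 'a': at 1 ·f
pos 19 'c': at 2
pos 20 'a': at 3  → match P0@[18:20]
pos 21 'c': at 2 ·f
pos 22 'b': at 4 ·f
pos 23 'c': at 5
pos 24 'a': at 6
pos 25 'c': at 7
pos 26 'c': at 8
pos 27 'c': at 9  → match P1@[22:27]
pos 28 'b': at 4 ·f
pos 29 'b': at 4 ·f
pos 30 'c': at 5
pos 31 'a': at 6
pos 32 'c': at 7
pos 33 'c': at 8
pos 34 'c': at 9  → match P1@[29:34]
pos 35 'b': at 4 ·f
pos 36 'a': at 1 ·f
pos 37 'a': at 1 ·f
pos 38 'c': at 2
pos 39 'a': at 3  → match P0@[37:39]
pos 40 'b': at 4 ·f
pos 41 'c': at 5
pos 42 'a': at 6
pos 43 'c': at 7
pos 44 'c': at 8
pos 45 'c': at 9  → match P1@[40:45]
pos 46 'a': at 1 ·f
pos 47 'a': at 1 ·f
pos 48 'c': at 2
pos 49 'a': at 3  → match P0@[47:49]
pos 50 'b': at 4 ·f
pos 51 'a': at 1 ·f
pos 52 'a': at 1 ·f
pos 53 'c': at 2
pos 54 'a': at 3  → match P0@[52:54]
pos 55 'a': at 1 ·f
pos 56 'c': at 2
pos 57 'a': at 3  → match P0@[55:57]
pos 58 'a': at 1 ·f
pos 59 'a': at 1 ·f
pos 60 'b': at 4 ·f
pos 61 'c': at 5
pos 62 'a': at 6
pos 63 'c': at 7
pos 64 'c': at 8
pos 65 'c': at 9  → match P1@[60:65]
pos 66 'a': at 1 ·f
pos 67 'c': at 2
pos 68 'a': at 3  → match P0@[66:68]
pos 69 'a': at 1 ·f

All matches (sorted): [[6,0],[12,0],[17,0],[20,0],[27,1],[34,1],[39,0],[45,1],[49,0],[54,0],[57,0],[65,1],[68,0]]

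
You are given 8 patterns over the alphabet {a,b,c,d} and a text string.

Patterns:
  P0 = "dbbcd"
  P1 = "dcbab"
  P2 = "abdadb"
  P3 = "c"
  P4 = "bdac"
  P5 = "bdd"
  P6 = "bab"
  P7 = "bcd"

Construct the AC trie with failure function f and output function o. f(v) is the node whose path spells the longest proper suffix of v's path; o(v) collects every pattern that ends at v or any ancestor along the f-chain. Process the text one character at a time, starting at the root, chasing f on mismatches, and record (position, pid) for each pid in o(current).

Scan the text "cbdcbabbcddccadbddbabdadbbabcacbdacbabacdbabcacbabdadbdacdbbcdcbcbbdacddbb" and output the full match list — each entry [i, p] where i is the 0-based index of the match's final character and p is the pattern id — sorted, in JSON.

Construct AC machine:
Trie nodes:
  n0 'ε': a→10 b→17 c→16 d→1
  n1 'd': b→2 c→6
  n2 'db': b→3
  n3 'dbb': c→4
  n4 'dbbc': d→5
  n5 'dbbcd': ·  ←P0
  n6 'dc': b→7
  n7 'dcb': a→8
  n8 'dcba': b→9
  n9 'dcbab': ·  ←P1
  n10 'a': b→11
  n11 'ab': d→12
  n12 'abd': a→13
  n13 'abda': d→14
  n14 'abdad': b→15
  n15 'abdadb': ·  ←P2
  n16 'c': ·  ←P3
  n17 'b': a→22 c→24 d→18
  n18 'bd': a→19 d→21
  n19 'bda': c→20
  n20 'bdac': ·  ←P4
  n21 'bdd': ·  ←P5
  n22 'ba': b→23
  n23 'bab': ·  ←P6
  n24 'bc': d→25
  n25 'bcd': ·  ←P7

BFS fail/out derivation:
  n1('d'): parent n0 fail=0; on 'd' 0 → fail=0;  out ∅∪∅=∅
  n10('a'): parent n0 fail=0; on 'a' 0 → fail=0;  out ∅∪∅=∅
  n16('c'): parent n0 fail=0; on 'c' 0 → fail=0;  out {3}∪∅={3}
  n17('b'): parent n0 fail=0; on 'b' 0 → fail=0;  out ∅∪∅=∅
  n2('db'): parent n1 fail=0; on 'b' 0 → fail=17;  out ∅∪∅=∅
  n6('dc'): parent n1 fail=0; on 'c' 0 → fail=16;  out ∅∪{3}={3}
  n11('ab'): parent n10 fail=0; on 'b' 0 → fail=17;  out ∅∪∅=∅
  n18('bd'): parent n17 fail=0; on 'd' 0 → fail=1;  out ∅∪∅=∅
  n22('ba'): parent n17 fail=0; on 'a' 0 → fail=10;  out ∅∪∅=∅
  n24('bc'): parent n17 fail=0; on 'c' 0 → fail=16;  out ∅∪{3}={3}
  n3('dbb'): parent n2 fail=17; on 'b' 17→0 → fail=17;  out ∅∪∅=∅
  n7('dcb'): parent n6 fail=16; on 'b' 16→0 → fail=17;  out ∅∪∅=∅
  n12('abd'): parent n11 fail=17; on 'd' 17 → fail=18;  out ∅∪∅=∅
  n19('bda'): parent n18 fail=1; on 'a' 1→0 → fail=10;  out ∅∪∅=∅
  n21('bdd'): parent n18 fail=1; on 'd' 1→0 → fail=1;  out {5}∪∅={5}
  n23('bab'): parent n22 fail=10; on 'b' 10 → fail=11;  out {6}∪∅={6}
  n25('bcd'): parent n24 fail=16; on 'd' 16→0 → fail=1;  out {7}∪∅={7}
  n4('dbbc'): parent n3 fail=17; on 'c' 17 → fail=24;  out ∅∪{3}={3}
  n8('dcba'): parent n7 fail=17; on 'a' 17 → fail=22;  out ∅∪∅=∅
  n13('abda'): parent n12 fail=18; on 'a' 18 → fail=19;  out ∅∪∅=∅
  n20('bdac'): parent n19 fail=10; on 'c' 10→0 → fail=16;  out {4}∪{3}={3,4}
  n5('dbbcd'): parent n4 fail=24; on 'd' 24 → fail=25;  out {0}∪{7}={0,7}
  n9('dcbab'): parent n8 fail=22; on 'b' 22 → fail=23;  out {1}∪{6}={1,6}
  n14('abdad'): parent n13 fail=19; on 'd' 19→10→0 → fail=1;  out ∅∪∅=∅
  n15('abdadb'): parent n14 fail=1; on 'b' 1 → fail=2;  out {2}∪∅={2}

Text stream:
pos 0 'c': at 16  → match P3@[0:0]
pos 1 'b': at 17 (fail-walked)
pos 2 'd': at 18
pos 3 'c': at 6 (fail-walked)  → match P3@[3:3]
pos 4 'b': at 7
pos 5 'a': at 8
pos 6 'b': at 9  → match P1@[2:6],P6@[4:6]
pos 7 'b': at 17 (fail-walked)
pos 8 'c': at 24  → match P3@[8:8]
pos 9 'd': at 25  → match P7@[7:9]
pos 10 'd': at 1 (fail-walked)
pos 11 'c': at 6  → match P3@[11:11]
pos 12 'c': at 16 (fail-walked)  → match P3@[12:12]
pos 13 'a': at 10 (fail-walked)
pos 14 'd': at 1 (fail-walked)
pos 15 'b': at 2
pos 16 'd': at 18 (fail-walked)
pos 17 'd': at 21  → match P5@[15:17]
pos 18 'b': at 2 (fail-walked)
pos 19 'a': at 22 (fail-walked)
pos 20 'b': at 23  → match P6@[18:20]
pos 21 'd': at 12 (fail-walked)
pos 22 'a': at 13
pos 23 'd': at 14
pos 24 'b': at 15  → match P2@[19:24]
pos 25 'b': at 3 (fail-walked)
pos 26 'a': at 22 (fail-walked)
pos 27 'b': at 23  → match P6@[25:27]
pos 28 'c': at 24 (fail-walked)  → match P3@[28:28]
pos 29 'a': at 10 (fail-walked)
pos 30 'c': at 16 (fail-walked)  → match P3@[30:30]
pos 31 'b': at 17 (fail-walked)
pos 32 'd': at 18
pos 33 'a': at 19
pos 34 'c': at 20  → match P3@[34:34],P4@[31:34]
pos 35 'b': at 17 (fail-walked)
pos 36 'a': at 22
pos 37 'b': at 23  → match P6@[35:37]
pos 38 'a': at 22 (fail-walked)
pos 39 'c': at 16 (fail-walked)  → match P3@[39:39]
pos 40 'd': at 1 (fail-walked)
pos 41 'b': at 2
pos 42 'a': at 22 (fail-walked)
pos 43 'b': at 23  → match P6@[41:43]
pos 44 'c': at 24 (fail-walked)  → match P3@[44:44]
pos 45 'a': at 10 (fail-walked)
pos 46 'c': at 16 (fail-walked)  → match P3@[46:46]
pos 47 'b': at 17 (fail-walked)
pos 48 'a': at 22
pos 49 'b': at 23  → match P6@[47:49]
pos 50 'd': at 12 (fail-walked)
pos 51 'a': at 13
pos 52 'd': at 14
pos 53 'b': at 15  → match P2@[48:53]
pos 54 'd': at 18 (fail-walked)
pos 55 'a': at 19
pos 56 'c': at 20  → match P3@[56:56],P4@[53:56]
pos 57 'd': at 1 (fail-walked)
pos 58 'b': at 2
pos 59 'b': at 3
pos 60 'c': at 4  → match P3@[60:60]
pos 61 'd': at 5  → match P0@[57:61],P7@[59:61]
pos 62 'c': at 6 (fail-walked)  → match P3@[62:62]
pos 63 'b': at 7
pos 64 'c': at 24 (fail-walked)  → match P3@[64:64]
pos 65 'b': at 17 (fail-walked)
pos 66 'b': at 17 (fail-walked)
pos 67 'd': at 18
pos 68 'a': at 19
pos 69 'c': at 20  → match P3@[69:69],P4@[66:69]
pos 70 'd': at 1 (fail-walked)
pos 71 'd': at 1 (fail-walked)
pos 72 'b': at 2
pos 73 'b': at 3

All matches (sorted): [[0,3],[3,3],[6,1],[6,6],[8,3],[9,7],[11,3],[12,3],[17,5],[20,6],[24,2],[27,6],[28,3],[30,3],[34,3],[34,4],[37,6],[39,3],[43,6],[44,3],[46,3],[49,6],[53,2],[56,3],[56,4],[60,3],[61,0],[61,7],[62,3],[64,3],[69,3],[69,4]]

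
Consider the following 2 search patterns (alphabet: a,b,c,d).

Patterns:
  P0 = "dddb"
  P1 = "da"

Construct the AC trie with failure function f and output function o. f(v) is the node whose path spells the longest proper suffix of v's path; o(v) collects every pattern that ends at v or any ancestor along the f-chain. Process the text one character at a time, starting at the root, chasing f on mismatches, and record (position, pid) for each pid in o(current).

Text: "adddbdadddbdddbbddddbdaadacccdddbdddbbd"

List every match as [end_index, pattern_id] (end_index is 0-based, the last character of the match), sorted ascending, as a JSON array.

Build:
Trie (insert patterns):
  0='ε' goto d→1
  1='d' goto a→5 d→2
  2='dd' goto d→3
  3='ddd' goto b→4
  4='dddb' goto ·  ←P0
  5='da' goto ·  ←P1

Failure links (BFS by depth):
  n1('d'): parent n0 fail=0; on 'd' 0 → fail=0;  out ∅∪∅=∅
  n2('dd'): parent n1 fail=0; on 'd' 0 → fail=1;  out ∅∪∅=∅
  n5('da'): parent n1 fail=0; on 'a' 0 → fail=0;  out {1}∪∅={1}
  n3('ddd'): parent n2 fail=1; on 'd' 1 → fail=2;  out ∅∪∅=∅
  n4('dddb'): parent n3 fail=2; on 'b' 2→1→0 → fail=0;  out {0}∪∅={0}

Text stream:
pos 0 'a': at 0
pos 1 'd': at 1
pos 2 'd': at 2
pos 3 'd': at 3
pos 4 'b': at 4  → match P0@[1:4]
pos 5 'd': at 1 (via fail)
pos 6 'a': at 5  → match P1@[5:6]
pos 7 'd': at 1 (via fail)
pos 8 'd': at 2
pos 9 'd': at 3
pos 10 'b': at 4  → match P0@[7:10]
pos 11 'd': at 1 (via fail)
pos 12 'd': at 2
pos 13 'd': at 3
pos 14 'b': at 4  → match P0@[11:14]
pos 15 'b': at 0 (via fail)
pos 16 'd': at 1
pos 17 'd': at 2
pos 18 'd': at 3
pos 19 'd': at 3 (via fail)
pos 20 'b': at 4  → match P0@[17:20]
pos 21 'd': at 1 (via fail)
pos 22 'a': at 5  → match P1@[21:22]
pos 23 'a': at 0 (via fail)
pos 24 'd': at 1
pos 25 'a': at 5  → match P1@[24:25]
pos 26 'c': at 0 (via fail)
pos 27 'c': at 0
pos 28 'c': at 0
pos 29 'd': at 1
pos 30 'd': at 2
pos 31 'd': at 3
pos 32 'b': at 4  → match P0@[29:32]
pos 33 'd': at 1 (via fail)
pos 34 'd': at 2
pos 35 'd': at 3
pos 36 'b': at 4  → match P0@[33:36]
pos 37 'b': at 0 (via fail)
pos 38 'd': at 1

Result: [[4,0],[6,1],[10,0],[14,0],[20,0],[22,1],[25,1],[32,0],[36,0]]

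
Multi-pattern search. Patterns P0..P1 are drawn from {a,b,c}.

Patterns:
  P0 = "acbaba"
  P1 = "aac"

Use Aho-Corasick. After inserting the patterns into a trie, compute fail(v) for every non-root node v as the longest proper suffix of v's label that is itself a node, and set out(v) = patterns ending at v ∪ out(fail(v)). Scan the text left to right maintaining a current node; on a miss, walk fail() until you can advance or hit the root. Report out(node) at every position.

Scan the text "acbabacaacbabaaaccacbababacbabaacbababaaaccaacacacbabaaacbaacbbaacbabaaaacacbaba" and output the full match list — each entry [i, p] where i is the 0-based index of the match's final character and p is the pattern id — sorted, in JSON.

Construct AC machine:
Trie (insert patterns):
  0='ε' goto a→1
  1='a' goto a→7 c→2
  2='ac' goto b→3
  3='acb' goto a→4
  4='acba' goto b→5
  5='acbab' goto a→6
  6='acbaba' goto ·  [P0 ends]
  7='aa' goto c→8
  8='aac' goto ·  [P1 ends]

Failure links (BFS by depth):
  fail(1) 'a': from fail(0)=0 chase 'a': 0 ⇒ 0;  out=∅∪out(0)=∅
  fail(2) 'ac': from fail(1)=0 chase 'c': 0 ⇒ 0;  out=∅∪out(0)=∅
  fail(7) 'aa': from fail(1)=0 chase 'a': 0 ⇒ 1;  out=∅∪out(1)=∅
  fail(3) 'acb': from fail(2)=0 chase 'b': 0 ⇒ 0;  out=∅∪out(0)=∅
  fail(8) 'aac': from fail(7)=1 chase 'c': 1 ⇒ 2;  out={1}∪out(2)={1}
  fail(4) 'acba': from fail(3)=0 chase 'a': 0 ⇒ 1;  out=∅∪out(1)=∅
  fail(5) 'acbab': from fail(4)=1 chase 'b': 1→0 ⇒ 0;  out=∅∪out(0)=∅
  fail(6) 'acbaba': from fail(5)=0 chase 'a': 0 ⇒ 1;  out={0}∪out(1)={0}

Scan:
[0] read 'a'  n0⇒n1
[1] read 'c'  n1⇒n2
[2] read 'b'  n2⇒n3
[3] read 'a'  n3⇒n4
[4] read 'b'  n4⇒n5
[5] read 'a'  n5⇒n6  → match P0@[0:5]
[6] read 'c'  n6⇒n2 (fail-walked)
[7] read 'a'  n2⇒n1 (fail-walked)
[8] read 'a'  n1⇒n7
[9] read 'c'  n7⇒n8  → match P1@[7:9]
[10] read 'b'  n8⇒n3 (fail-walked)
[11] read 'a'  n3⇒n4
[12] read 'b'  n4⇒n5
[13] read 'a'  n5⇒n6  → match P0@[8:13]
[14] read 'a'  n6⇒n7 (fail-walked)
[15] read 'a'  n7⇒n7 (fail-walked)
[16] read 'c'  n7⇒n8  → match P1@[14:16]
[17] read 'c'  n8⇒n0 (fail-walked)
[18] read 'a'  n0⇒n1
[19] read 'c'  n1⇒n2
[20] read 'b'  n2⇒n3
[21] read 'a'  n3⇒n4
[22] read 'b'  n4⇒n5
[23] read 'a'  n5⇒n6  → match P0@[18:23]
[24] read 'b'  n6⇒n0 (fail-walked)
[25] read 'a'  n0⇒n1
[26] read 'c'  n1⇒n2
[27] read 'b'  n2⇒n3
[28] read 'a'  n3⇒n4
[29] read 'b'  n4⇒n5
[30] read 'a'  n5⇒n6  → match P0@[25:30]
[31] read 'a'  n6⇒n7 (fail-walked)
[32] read 'c'  n7⇒n8  → match P1@[30:32]
[33] read 'b'  n8⇒n3 (fail-walked)
[34] read 'a'  n3⇒n4
[35] read 'b'  n4⇒n5
[36] read 'a'  n5⇒n6  → match P0@[31:36]
[37] read 'b'  n6⇒n0 (fail-walked)
[38] read 'a'  n0⇒n1
[39] read 'a'  n1⇒n7
[40] read 'a'  n7⇒n7 (fail-walked)
[41] read 'c'  n7⇒n8  → match P1@[39:41]
[42] read 'c'  n8⇒n0 (fail-walked)
[43] read 'a'  n0⇒n1
[44] read 'a'  n1⇒n7
[45] read 'c'  n7⇒n8  → match P1@[43:45]
[46] read 'a'  n8⇒n1 (fail-walked)
[47] read 'c'  n1⇒n2
[48] read 'a'  n2⇒n1 (fail-walked)
[49] read 'c'  n1⇒n2
[50] read 'b'  n2⇒n3
[51] read 'a'  n3⇒n4
[52] read 'b'  n4⇒n5
[53] read 'a'  n5⇒n6  → match P0@[48:53]
[54] read 'a'  n6⇒n7 (fail-walked)
[55] read 'a'  n7⇒n7 (fail-walked)
[56] read 'c'  n7⇒n8  → match P1@[54:56]
[57] read 'b'  n8⇒n3 (fail-walked)
[58] read 'a'  n3⇒n4
[59] read 'a'  n4⇒n7 (fail-walked)
[60] read 'c'  n7⇒n8  → match P1@[58:60]
[61] read 'b'  n8⇒n3 (fail-walked)
[62] read 'b'  n3⇒n0 (fail-walked)
[63] read 'a'  n0⇒n1
[64] read 'a'  n1⇒n7
[65] read 'c'  n7⇒n8  → match P1@[63:65]
[66] read 'b'  n8⇒n3 (fail-walked)
[67] read 'a'  n3⇒n4
[68] read 'b'  n4⇒n5
[69] read 'a'  n5⇒n6  → match P0@[64:69]
[70] read 'a'  n6⇒n7 (fail-walked)
[71] read 'a'  n7⇒n7 (fail-walked)
[72] read 'a'  n7⇒n7 (fail-walked)
[73] read 'c'  n7⇒n8  → match P1@[71:73]
[74] read 'a'  n8⇒n1 (fail-walked)
[75] read 'c'  n1⇒n2
[76] read 'b'  n2⇒n3
[77] read 'a'  n3⇒n4
[78] read 'b'  n4⇒n5
[79] read 'a'  n5⇒n6  → match P0@[74:79]

Result: [[5,0],[9,1],[13,0],[16,1],[23,0],[30,0],[32,1],[36,0],[41,1],[45,1],[53,0],[56,1],[60,1],[65,1],[69,0],[73,1],[79,0]]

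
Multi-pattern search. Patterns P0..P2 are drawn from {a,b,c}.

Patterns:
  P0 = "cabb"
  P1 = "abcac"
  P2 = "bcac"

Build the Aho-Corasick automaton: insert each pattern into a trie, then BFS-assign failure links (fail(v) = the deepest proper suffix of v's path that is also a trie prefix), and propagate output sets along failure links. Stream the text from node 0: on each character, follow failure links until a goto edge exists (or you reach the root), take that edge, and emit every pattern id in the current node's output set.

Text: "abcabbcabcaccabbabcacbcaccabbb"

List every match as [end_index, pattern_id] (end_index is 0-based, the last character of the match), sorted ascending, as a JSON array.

Build:
Trie (insert patterns):
  0='ε' goto a→5 b→10 c→1
  1='c' goto a→2
  2='ca' goto b→3
  3='cab' goto b→4
  4='cabb' goto ·  [P0 ends]
  5='a' goto b→6
  6='ab' goto c→7
  7='abc' goto a→8
  8='abca' goto c→9
  9='abcac' goto ·  [P1 ends]
  10='b' goto c→11
  11='bc' goto a→12
  12='bca' goto c→13
  13='bcac' goto ·  [P2 ends]

BFS fail/out derivation:
  fail(1) 'c': from fail(0)=0 chase 'c': 0 ⇒ 0;  out=∅∪out(0)=∅
  fail(5) 'a': from fail(0)=0 chase 'a': 0 ⇒ 0;  out=∅∪out(0)=∅
  fail(10) 'b': from fail(0)=0 chase 'b': 0 ⇒ 0;  out=∅∪out(0)=∅
  fail(2) 'ca': from fail(1)=0 chase 'a': 0 ⇒ 5;  out=∅∪out(5)=∅
  fail(6) 'ab': from fail(5)=0 chase 'b': 0 ⇒ 10;  out=∅∪out(10)=∅
  fail(11) 'bc': from fail(10)=0 chase 'c': 0 ⇒ 1;  out=∅∪out(1)=∅
  fail(3) 'cab': from fail(2)=5 chase 'b': 5 ⇒ 6;  out=∅∪out(6)=∅
  fail(7) 'abc': from fail(6)=10 chase 'c': 10 ⇒ 11;  out=∅∪out(11)=∅
  fail(12) 'bca': from fail(11)=1 chase 'a': 1 ⇒ 2;  out=∅∪out(2)=∅
  fail(4) 'cabb': from fail(3)=6 chase 'b': 6→10→0 ⇒ 10;  out={0}∪out(10)={0}
  fail(8) 'abca': from fail(7)=11 chase 'a': 11 ⇒ 12;  out=∅∪out(12)=∅
  fail(13) 'bcac': from fail(12)=2 chase 'c': 2→5→0 ⇒ 1;  out={2}∪out(1)={2}
  fail(9) 'abcac': from fail(8)=12 chase 'c': 12 ⇒ 13;  out={1}∪out(13)={1,2}

Run:
[0] read 'a'  n0⇒n5
[1] read 'b'  n5⇒n6
[2] read 'c'  n6⇒n7
[3] read 'a'  n7⇒n8
[4] read 'b'  n8⇒n3 ·f
[5] read 'b'  n3⇒n4  → match P0@[2:5]
[6] read 'c'  n4⇒n11 ·f
[7] read 'a'  n11⇒n12
[8] read 'b'  n12⇒n3 ·f
[9] read 'c'  n3⇒n7 ·f
[10] read 'a'  n7⇒n8
[11] read 'c'  n8⇒n9  → match P1@[7:11],P2@[8:11]
[12] read 'c'  n9⇒n1 ·f
[13] read 'a'  n1⇒n2
[14] read 'b'  n2⇒n3
[15] read 'b'  n3⇒n4  → match P0@[12:15]
[16] read 'a'  n4⇒n5 ·f
[17] read 'b'  n5⇒n6
[18] read 'c'  n6⇒n7
[19] read 'a'  n7⇒n8
[20] read 'c'  n8⇒n9  → match P1@[16:20],P2@[17:20]
[21] read 'b'  n9⇒n10 ·f
[22] read 'c'  n10⇒n11
[23] read 'a'  n11⇒n12
[24] read 'c'  n12⇒n13  → match P2@[21:24]
[25] read 'c'  n13⇒n1 ·f
[26] read 'a'  n1⇒n2
[27] read 'b'  n2⇒n3
[28] read 'b'  n3⇒n4  → match P0@[25:28]
[29] read 'b'  n4⇒n10 ·f

Matches: [[5,0],[11,1],[11,2],[15,0],[20,1],[20,2],[24,2],[28,0]]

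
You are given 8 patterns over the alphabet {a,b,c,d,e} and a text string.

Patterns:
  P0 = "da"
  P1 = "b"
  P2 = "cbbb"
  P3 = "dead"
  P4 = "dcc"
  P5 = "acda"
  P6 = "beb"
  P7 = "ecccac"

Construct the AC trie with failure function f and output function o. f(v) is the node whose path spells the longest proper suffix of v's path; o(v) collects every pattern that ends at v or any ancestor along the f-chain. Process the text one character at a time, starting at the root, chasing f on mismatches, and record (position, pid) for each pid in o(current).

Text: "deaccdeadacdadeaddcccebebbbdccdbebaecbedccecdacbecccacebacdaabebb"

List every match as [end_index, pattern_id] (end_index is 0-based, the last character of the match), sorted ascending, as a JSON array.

Build:
Trie (insert patterns):
  n0 'ε': a→13 b→3 c→4 d→1 e→19
  n1 'd': a→2 c→11 e→8
  n2 'da': ·  [P0 ends]
  n3 'b': e→17  [P1 ends]
  n4 'c': b→5
  n5 'cb': b→6
  n6 'cbb': b→7
  n7 'cbbb': ·  [P2 ends]
  n8 'de': a→9
  n9 'dea': d→10
  n10 'dead': ·  [P3 ends]
  n11 'dc': c→12
  n12 'dcc': ·  [P4 ends]
  n13 'a': c→14
  n14 'ac': d→15
  n15 'acd': a→16
  n16 'acda': ·  [P5 ends]
  n17 'be': b→18
  n18 'beb': ·  [P6 ends]
  n19 'e': c→20
  n20 'ec': c→21
  n21 'ecc': c→22
  n22 'eccc': a→23
  n23 'eccca': c→24
  n24 'ecccac': ·  [P7 ends]

BFS fail/out derivation:
  n1('d'): parent n0 fail=0; on 'd' 0 → fail=0;  out ∅∪∅=∅
  n3('b'): parent n0 fail=0; on 'b' 0 → fail=0;  out {1}∪∅={1}
  n4('c'): parent n0 fail=0; on 'c' 0 → fail=0;  out ∅∪∅=∅
  n13('a'): parent n0 fail=0; on 'a' 0 → fail=0;  out ∅∪∅=∅
  n19('e'): parent n0 fail=0; on 'e' 0 → fail=0;  out ∅∪∅=∅
  n2('da'): parent n1 fail=0; on 'a' 0 → fail=13;  out {0}∪∅={0}
  n5('cb'): parent n4 fail=0; on 'b' 0 → fail=3;  out ∅∪{1}={1}
  n8('de'): parent n1 fail=0; on 'e' 0 → fail=19;  out ∅∪∅=∅
  n11('dc'): parent n1 fail=0; on 'c' 0 → fail=4;  out ∅∪∅=∅
  n14('ac'): parent n13 fail=0; on 'c' 0 → fail=4;  out ∅∪∅=∅
  n17('be'): parent n3 fail=0; on 'e' 0 → fail=19;  out ∅∪∅=∅
  n20('ec'): parent n19 fail=0; on 'c' 0 → fail=4;  out ∅∪∅=∅
  n6('cbb'): parent n5 fail=3; on 'b' 3→0 → fail=3;  out ∅∪{1}={1}
  n9('dea'): parent n8 fail=19; on 'a' 19→0 → fail=13;  out ∅∪∅=∅
  n12('dcc'): parent n11 fail=4; on 'c' 4→0 → fail=4;  out {4}∪∅={4}
  n15('acd'): parent n14 fail=4; on 'd' 4→0 → fail=1;  out ∅∪∅=∅
  n18('beb'): parent n17 fail=19; on 'b' 19→0 → fail=3;  out {6}∪{1}={1,6}
  n21('ecc'): parent n20 fail=4; on 'c' 4→0 → fail=4;  out ∅∪∅=∅
  n7('cbbb'): parent n6 fail=3; on 'b' 3→0 → fail=3;  out {2}∪{1}={1,2}
  n10('dead'): parent n9 fail=13; on 'd' 13→0 → fail=1;  out {3}∪∅={3}
  n16('acda'): parent n15 fail=1; on 'a' 1 → fail=2;  out {5}∪{0}={0,5}
  n22('eccc'): parent n21 fail=4; on 'c' 4→0 → fail=4;  out ∅∪∅=∅
  n23('eccca'): parent n22 fail=4; on 'a' 4→0 → fail=13;  out ∅∪∅=∅
  n24('ecccac'): parent n23 fail=13; on 'c' 13 → fail=14;  out {7}∪∅={7}

Scan:
i=0 'd': node 0→1
i=1 'e': node 1→8
i=2 'a': node 8→9
i=3 'c': node 9→14 (fail-walked)
i=4 'c': node 14→4 (fail-walked)
i=5 'd': node 4→1 (fail-walked)
i=6 'e': node 1→8
i=7 'a': node 8→9
i=8 'd': node 9→10  ** P3@[5:8]
i=9 'a': node 10→2 (fail-walked)  ** P0@[8:9]
i=10 'c': node 2→14 (fail-walked)
i=11 'd': node 14→15
i=12 'a': node 15→16  ** P0@[11:12],P5@[9:12]
i=13 'd': node 16→1 (fail-walked)
i=14 'e': node 1→8
i=15 'a': node 8→9
i=16 'd': node 9→10  ** P3@[13:16]
i=17 'd': node 10→1 (fail-walked)
i=18 'c': node 1→11
i=19 'c': node 11→12  ** P4@[17:19]
i=20 'c': node 12→4 (fail-walked)
i=21 'e': node 4→19 (fail-walked)
i=22 'b': node 19→3 (fail-walked)  ** P1@[22:22]
i=23 'e': node 3→17
i=24 'b': node 17→18  ** P1@[24:24],P6@[22:24]
i=25 'b': node 18→3 (fail-walked)  ** P1@[25:25]
i=26 'b': node 3→3 (fail-walked)  ** P1@[26:26]
i=27 'd': node 3→1 (fail-walked)
i=28 'c': node 1→11
i=29 'c': node 11→12  ** P4@[27:29]
i=30 'd': node 12→1 (fail-walked)
i=31 'b': node 1→3 (fail-walked)  ** P1@[31:31]
i=32 'e': node 3→17
i=33 'b': node 17→18  ** P1@[33:33],P6@[31:33]
i=34 'a': node 18→13 (fail-walked)
i=35 'e': node 13→19 (fail-walked)
i=36 'c': node 19→20
i=37 'b': node 20→5 (fail-walked)  ** P1@[37:37]
i=38 'e': node 5→17 (fail-walked)
i=39 'd': node 17→1 (fail-walked)
i=40 'c': node 1→11
i=41 'c': node 11→12  ** P4@[39:41]
i=42 'e': node 12→19 (fail-walked)
i=43 'c': node 19→20
i=44 'd': node 20→1 (fail-walked)
i=45 'a': node 1→2  ** P0@[44:45]
i=46 'c': node 2→14 (fail-walked)
i=47 'b': node 14→5 (fail-walked)  ** P1@[47:47]
i=48 'e': node 5→17 (fail-walked)
i=49 'c': node 17→20 (fail-walked)
i=50 'c': node 20→21
i=51 'c': node 21→22
i=52 'a': node 22→23
i=53 'c': node 23→24  ** P7@[48:53]
i=54 'e': node 24→19 (fail-walked)
i=55 'b': node 19→3 (fail-walked)  ** P1@[55:55]
i=56 'a': node 3→13 (fail-walked)
i=57 'c': node 13→14
i=58 'd': node 14→15
i=59 'a': node 15→16  ** P0@[58:59],P5@[56:59]
i=60 'a': node 16→13 (fail-walked)
i=61 'b': node 13→3 (fail-walked)  ** P1@[61:61]
i=62 'e': node 3→17
i=63 'b': node 17→18  ** P1@[63:63],P6@[61:63]
i=64 'b': node 18→3 (fail-walked)  ** P1@[64:64]

Result: [[8,3],[9,0],[12,0],[12,5],[16,3],[19,4],[22,1],[24,1],[24,6],[25,1],[26,1],[29,4],[31,1],[33,1],[33,6],[37,1],[41,4],[45,0],[47,1],[53,7],[55,1],[59,0],[59,5],[61,1],[63,1],[63,6],[64,1]]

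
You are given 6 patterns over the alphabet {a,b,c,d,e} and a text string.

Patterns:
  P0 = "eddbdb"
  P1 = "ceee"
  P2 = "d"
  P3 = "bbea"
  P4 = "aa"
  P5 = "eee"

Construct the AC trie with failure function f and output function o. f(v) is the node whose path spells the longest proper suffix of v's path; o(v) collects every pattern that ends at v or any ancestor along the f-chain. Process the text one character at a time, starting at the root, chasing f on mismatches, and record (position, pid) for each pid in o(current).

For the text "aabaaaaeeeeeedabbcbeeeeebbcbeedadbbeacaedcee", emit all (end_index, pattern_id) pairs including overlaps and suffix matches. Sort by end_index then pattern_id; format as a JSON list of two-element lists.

Construct AC machine:
Trie nodes:
  0='ε' goto a→16 b→12 c→7 d→11 e→1
  1='e' goto d→2 e→18
  2='ed' goto d→3
  3='edd' goto b→4
  4='eddb' goto d→5
  5='eddbd' goto b→6
  6='eddbdb' goto ·  ←P0
  7='c' goto e→8
  8='ce' goto e→9
  9='cee' goto e→10
  10='ceee' goto ·  ←P1
  11='d' goto ·  ←P2
  12='b' goto b→13
  13='bb' goto e→14
  14='bbe' goto a→15
  15='bbea' goto ·  ←P3
  16='a' goto a→17
  17='aa' goto ·  ←P4
  18='ee' goto e→19
  19='eee' goto ·  ←P5

BFS fail/out derivation:
  n1('e'): parent n0 fail=0; on 'e' 0 → fail=0;  out ∅∪∅=∅
  n7('c'): parent n0 fail=0; on 'c' 0 → fail=0;  out ∅∪∅=∅
  n11('d'): parent n0 fail=0; on 'd' 0 → fail=0;  out {2}∪∅={2}
  n12('b'): parent n0 fail=0; on 'b' 0 → fail=0;  out ∅∪∅=∅
  n16('a'): parent n0 fail=0; on 'a' 0 → fail=0;  out ∅∪∅=∅
  n2('ed'): parent n1 fail=0; on 'd' 0 → fail=11;  out ∅∪{2}={2}
  n8('ce'): parent n7 fail=0; on 'e' 0 → fail=1;  out ∅∪∅=∅
  n13('bb'): parent n12 fail=0; on 'b' 0 → fail=12;  out ∅∪∅=∅
  n17('aa'): parent n16 fail=0; on 'a' 0 → fail=16;  out {4}∪∅={4}
  n18('ee'): parent n1 fail=0; on 'e' 0 → fail=1;  out ∅∪∅=∅
  n3('edd'): parent n2 fail=11; on 'd' 11→0 → fail=11;  out ∅∪{2}={2}
  n9('cee'): parent n8 fail=1; on 'e' 1 → fail=18;  out ∅∪∅=∅
  n14('bbe'): parent n13 fail=12; on 'e' 12→0 → fail=1;  out ∅∪∅=∅
  n19('eee'): parent n18 fail=1; on 'e' 1 → fail=18;  out {5}∪∅={5}
  n4('eddb'): parent n3 fail=11; on 'b' 11→0 → fail=12;  out ∅∪∅=∅
  n10('ceee'): parent n9 fail=18; on 'e' 18 → fail=19;  out {1}∪{5}={1,5}
  n15('bbea'): parent n14 fail=1; on 'a' 1→0 → fail=16;  out {3}∪∅={3}
  n5('eddbd'): parent n4 fail=12; on 'd' 12→0 → fail=11;  out ∅∪{2}={2}
  n6('eddbdb'): parent n5 fail=11; on 'b' 11→0 → fail=12;  out {0}∪∅={0}

Text stream:
i=0 'a': node 0→16
i=1 'a': node 16→17  ** P4@[0:1]
i=2 'b': node 17→12 ·f
i=3 'a': node 12→16 ·f
i=4 'a': node 16→17  ** P4@[3:4]
i=5 'a': node 17→17 ·f  ** P4@[4:5]
i=6 'a': node 17→17 ·f  ** P4@[5:6]
i=7 'e': node 17→1 ·f
i=8 'e': node 1→18
i=9 'e': node 18→19  ** P5@[7:9]
i=10 'e': node 19→19 ·f  ** P5@[8:10]
i=11 'e': node 19→19 ·f  ** P5@[9:11]
i=12 'e': node 19→19 ·f  ** P5@[10:12]
i=13 'd': node 19→2 ·f  ** P2@[13:13]
i=14 'a': node 2→16 ·f
i=15 'b': node 16→12 ·f
i=16 'b': node 12→13
i=17 'c': node 13→7 ·f
i=18 'b': node 7→12 ·f
i=19 'e': node 12→1 ·f
i=20 'e': node 1→18
i=21 'e': node 18→19  ** P5@[19:21]
i=22 'e': node 19→19 ·f  ** P5@[20:22]
i=23 'e': node 19→19 ·f  ** P5@[21:23]
i=24 'b': node 19→12 ·f
i=25 'b': node 12→13
i=26 'c': node 13→7 ·f
i=27 'b': node 7→12 ·f
i=28 'e': node 12→1 ·f
i=29 'e': node 1→18
i=30 'd': node 18→2 ·f  ** P2@[30:30]
i=31 'a': node 2→16 ·f
i=32 'd': node 16→11 ·f  ** P2@[32:32]
i=33 'b': node 11→12 ·f
i=34 'b': node 12→13
i=35 'e': node 13→14
i=36 'a': node 14→15  ** P3@[33:36]
i=37 'c': node 15→7 ·f
i=38 'a': node 7→16 ·f
i=39 'e': node 16→1 ·f
i=40 'd': node 1→2  ** P2@[40:40]
i=41 'c': node 2→7 ·f
i=42 'e': node 7→8
i=43 'e': node 8→9

All matches (sorted): [[1,4],[4,4],[5,4],[6,4],[9,5],[10,5],[11,5],[12,5],[13,2],[21,5],[22,5],[23,5],[30,2],[32,2],[36,3],[40,2]]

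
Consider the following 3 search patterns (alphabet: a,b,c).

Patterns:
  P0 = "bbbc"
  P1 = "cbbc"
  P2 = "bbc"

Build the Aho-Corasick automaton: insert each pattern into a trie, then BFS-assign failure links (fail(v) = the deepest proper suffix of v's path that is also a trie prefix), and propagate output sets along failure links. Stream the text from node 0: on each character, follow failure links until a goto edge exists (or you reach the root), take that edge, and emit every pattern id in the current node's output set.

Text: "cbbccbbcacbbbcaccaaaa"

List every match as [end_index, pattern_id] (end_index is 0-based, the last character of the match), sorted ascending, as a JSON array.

Build:
Trie (insert patterns):
  0='ε' goto b→1 c→5
  1='b' goto b→2
  2='bb' goto b→3 c→9
  3='bbb' goto c→4
  4='bbbc' goto ·  [P0 ends]
  5='c' goto b→6
  6='cb' goto b→7
  7='cbb' goto c→8
  8='cbbc' goto ·  [P1 ends]
  9='bbc' goto ·  [P2 ends]

BFS fail/out derivation:
  fail(1) 'b': from fail(0)=0 chase 'b': 0 ⇒ 0;  out=∅∪out(0)=∅
  fail(5) 'c': from fail(0)=0 chase 'c': 0 ⇒ 0;  out=∅∪out(0)=∅
  fail(2) 'bb': from fail(1)=0 chase 'b': 0 ⇒ 1;  out=∅∪out(1)=∅
  fail(6) 'cb': from fail(5)=0 chase 'b': 0 ⇒ 1;  out=∅∪out(1)=∅
  fail(3) 'bbb': from fail(2)=1 chase 'b': 1 ⇒ 2;  out=∅∪out(2)=∅
  fail(7) 'cbb': from fail(6)=1 chase 'b': 1 ⇒ 2;  out=∅∪out(2)=∅
  fail(9) 'bbc': from fail(2)=1 chase 'c': 1→0 ⇒ 5;  out={2}∪out(5)={2}
  fail(4) 'bbbc': from fail(3)=2 chase 'c': 2 ⇒ 9;  out={0}∪out(9)={0,2}
  fail(8) 'cbbc': from fail(7)=2 chase 'c': 2 ⇒ 9;  out={1}∪out(9)={1,2}

Run:
pos 0 'c': at 5
pos 1 'b': at 6
pos 2 'b': at 7
pos 3 'c': at 8  emit P1@[0:3],P2@[1:3]
pos 4 'c': at 5 ·f
pos 5 'b': at 6
pos 6 'b': at 7
pos 7 'c': at 8  emit P1@[4:7],P2@[5:7]
pos 8 'a': at 0 ·f
pos 9 'c': at 5
pos 10 'b': at 6
pos 11 'b': at 7
pos 12 'b': at 3 ·f
pos 13 'c': at 4  emit P0@[10:13],P2@[11:13]
pos 14 'a': at 0 ·f
pos 15 'c': at 5
pos 16 'c': at 5 ·f
pos 17 'a': at 0 ·f
pos 18 'a': at 0
pos 19 'a': at 0
pos 20 'a': at 0

All matches (sorted): [[3,1],[3,2],[7,1],[7,2],[13,0],[13,2]]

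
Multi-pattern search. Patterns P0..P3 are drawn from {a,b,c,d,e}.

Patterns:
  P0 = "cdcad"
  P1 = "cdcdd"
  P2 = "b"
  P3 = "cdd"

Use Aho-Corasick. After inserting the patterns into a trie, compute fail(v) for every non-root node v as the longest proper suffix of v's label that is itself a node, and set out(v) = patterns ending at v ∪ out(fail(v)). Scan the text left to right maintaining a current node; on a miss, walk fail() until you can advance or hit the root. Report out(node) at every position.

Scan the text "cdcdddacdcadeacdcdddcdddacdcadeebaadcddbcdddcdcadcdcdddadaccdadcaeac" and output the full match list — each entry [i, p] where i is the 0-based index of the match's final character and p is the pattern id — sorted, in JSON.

Build:
Trie nodes:
  n0 'ε': b→8 c→1
  n1 'c': d→2
  n2 'cd': c→3 d→9
  n3 'cdc': a→4 d→6
  n4 'cdca': d→5
  n5 'cdcad': ·  ←P0
  n6 'cdcd': d→7
  n7 'cdcdd': ·  ←P1
  n8 'b': ·  ←P2
  n9 'cdd': ·  ←P3

BFS fail/out derivation:
  fail(1) 'c': from fail(0)=0 chase 'c': 0 ⇒ 0;  out=∅∪out(0)=∅
  fail(8) 'b': from fail(0)=0 chase 'b': 0 ⇒ 0;  out={2}∪out(0)={2}
  fail(2) 'cd': from fail(1)=0 chase 'd': 0 ⇒ 0;  out=∅∪out(0)=∅
  fail(3) 'cdc': from fail(2)=0 chase 'c': 0 ⇒ 1;  out=∅∪out(1)=∅
  fail(9) 'cdd': from fail(2)=0 chase 'd': 0 ⇒ 0;  out={3}∪out(0)={3}
  fail(4) 'cdca': from fail(3)=1 chase 'a': 1→0 ⇒ 0;  out=∅∪out(0)=∅
  fail(6) 'cdcd': from fail(3)=1 chase 'd': 1 ⇒ 2;  out=∅∪out(2)=∅
  fail(5) 'cdcad': from fail(4)=0 chase 'd': 0 ⇒ 0;  out={0}∪out(0)={0}
  fail(7) 'cdcdd': from fail(6)=2 chase 'd': 2 ⇒ 9;  out={1}∪out(9)={1,3}

Scan:
pos 0 'c': at 1
pos 1 'd': at 2
pos 2 'c': at 3
pos 3 'd': at 6
pos 4 'd': at 7  → match P1@[0:4],P3@[2:4]
pos 5 'd': at 0 (fail-walked)
pos 6 'a': at 0
pos 7 'c': at 1
pos 8 'd': at 2
pos 9 'c': at 3
pos 10 'a': at 4
pos 11 'd': at 5  → match P0@[7:11]
pos 12 'e': at 0 (fail-walked)
pos 13 'a': at 0
pos 14 'c': at 1
pos 15 'd': at 2
pos 16 'c': at 3
pos 17 'd': at 6
pos 18 'd': at 7  → match P1@[14:18],P3@[16:18]
pos 19 'd': at 0 (fail-walked)
pos 20 'c': at 1
pos 21 'd': at 2
pos 22 'd': at 9  → match P3@[20:22]
pos 23 'd': at 0 (fail-walked)
pos 24 'a': at 0
pos 25 'c': at 1
pos 26 'd': at 2
pos 27 'c': at 3
pos 28 'a': at 4
pos 29 'd': at 5  → match P0@[25:29]
pos 30 'e': at 0 (fail-walked)
pos 31 'e': at 0
pos 32 'b': at 8  → match P2@[32:32]
pos 33 'a': at 0 (fail-walked)
pos 34 'a': at 0
pos 35 'd': at 0
pos 36 'c': at 1
pos 37 'd': at 2
pos 38 'd': at 9  → match P3@[36:38]
pos 39 'b': at 8 (fail-walked)  → match P2@[39:39]
pos 40 'c': at 1 (fail-walked)
pos 41 'd': at 2
pos 42 'd': at 9  → match P3@[40:42]
pos 43 'd': at 0 (fail-walked)
pos 44 'c': at 1
pos 45 'd': at 2
pos 46 'c': at 3
pos 47 'a': at 4
pos 48 'd': at 5  → match P0@[44:48]
pos 49 'c': at 1 (fail-walked)
pos 50 'd': at 2
pos 51 'c': at 3
pos 52 'd': at 6
pos 53 'd': at 7  → match P1@[49:53],P3@[51:53]
pos 54 'd': at 0 (fail-walked)
pos 55 'a': at 0
pos 56 'd': at 0
pos 57 'a': at 0
pos 58 'c': at 1
pos 59 'c': at 1 (fail-walked)
pos 60 'd': at 2
pos 61 'a': at 0 (fail-walked)
pos 62 'd': at 0
pos 63 'c': at 1
pos 64 'a': at 0 (fail-walked)
pos 65 'e': at 0
pos 66 'a': at 0
pos 67 'c': at 1

All matches (sorted): [[4,1],[4,3],[11,0],[18,1],[18,3],[22,3],[29,0],[32,2],[38,3],[39,2],[42,3],[48,0],[53,1],[53,3]]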